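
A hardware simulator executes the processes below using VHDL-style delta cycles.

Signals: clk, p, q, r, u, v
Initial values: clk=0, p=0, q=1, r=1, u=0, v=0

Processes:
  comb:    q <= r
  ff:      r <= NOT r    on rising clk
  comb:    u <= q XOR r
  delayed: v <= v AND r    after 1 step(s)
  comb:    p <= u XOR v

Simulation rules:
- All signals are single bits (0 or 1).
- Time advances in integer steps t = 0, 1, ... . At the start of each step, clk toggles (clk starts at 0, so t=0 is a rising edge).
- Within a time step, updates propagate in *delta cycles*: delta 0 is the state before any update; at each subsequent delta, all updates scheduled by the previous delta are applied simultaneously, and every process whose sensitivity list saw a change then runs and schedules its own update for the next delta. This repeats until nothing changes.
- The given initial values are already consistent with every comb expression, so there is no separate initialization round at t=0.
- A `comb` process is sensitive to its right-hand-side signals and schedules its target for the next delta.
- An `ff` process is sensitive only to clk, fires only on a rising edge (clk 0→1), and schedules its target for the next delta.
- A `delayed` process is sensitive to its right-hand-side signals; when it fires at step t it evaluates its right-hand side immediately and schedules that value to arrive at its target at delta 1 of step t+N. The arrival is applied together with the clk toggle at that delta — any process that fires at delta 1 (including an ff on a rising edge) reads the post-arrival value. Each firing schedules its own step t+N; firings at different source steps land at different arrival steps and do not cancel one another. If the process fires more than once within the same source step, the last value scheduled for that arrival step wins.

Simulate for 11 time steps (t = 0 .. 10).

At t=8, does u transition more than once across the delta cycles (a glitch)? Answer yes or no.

t=0 Δ0: u=0 v=0 clk=0 q=1 r=1 p=0
  Δ1: clk:0→1
  Δ2: r:1→0
  Δ3: u:0→1, q:1→0
  Δ4: u:1→0, p:0→1
  Δ5: p:1→0
  (5Δ to stable)
t=1 Δ0: u=0 v=0 clk=1 q=0 r=0 p=0
  Δ1: clk:1→0
  (1Δ to stable)
t=2 Δ0: u=0 v=0 clk=0 q=0 r=0 p=0
  Δ1: clk:0→1
  Δ2: r:0→1
  Δ3: u:0→1, q:0→1
  Δ4: u:1→0, p:0→1
  Δ5: p:1→0
  (5Δ to stable)
t=3 Δ0: u=0 v=0 clk=1 q=1 r=1 p=0
  Δ1: clk:1→0
  (1Δ to stable)
t=4 Δ0: u=0 v=0 clk=0 q=1 r=1 p=0
  Δ1: clk:0→1
  Δ2: r:1→0
  Δ3: u:0→1, q:1→0
  Δ4: u:1→0, p:0→1
  Δ5: p:1→0
  (5Δ to stable)
t=5 Δ0: u=0 v=0 clk=1 q=0 r=0 p=0
  Δ1: clk:1→0
  (1Δ to stable)
t=6 Δ0: u=0 v=0 clk=0 q=0 r=0 p=0
  Δ1: clk:0→1
  Δ2: r:0→1
  Δ3: u:0→1, q:0→1
  Δ4: u:1→0, p:0→1
  Δ5: p:1→0
  (5Δ to stable)
t=7 Δ0: u=0 v=0 clk=1 q=1 r=1 p=0
  Δ1: clk:1→0
  (1Δ to stable)
t=8 Δ0: u=0 v=0 clk=0 q=1 r=1 p=0
  Δ1: clk:0→1
  Δ2: r:1→0
  Δ3: u:0→1, q:1→0
  Δ4: u:1→0, p:0→1
  Δ5: p:1→0
  (5Δ to stable)
t=9 Δ0: u=0 v=0 clk=1 q=0 r=0 p=0
  Δ1: clk:1→0
  (1Δ to stable)
t=10 Δ0: u=0 v=0 clk=0 q=0 r=0 p=0
  Δ1: clk:0→1
  Δ2: r:0→1
  Δ3: u:0→1, q:0→1
  Δ4: u:1→0, p:0→1
  Δ5: p:1→0
  (5Δ to stable)

yes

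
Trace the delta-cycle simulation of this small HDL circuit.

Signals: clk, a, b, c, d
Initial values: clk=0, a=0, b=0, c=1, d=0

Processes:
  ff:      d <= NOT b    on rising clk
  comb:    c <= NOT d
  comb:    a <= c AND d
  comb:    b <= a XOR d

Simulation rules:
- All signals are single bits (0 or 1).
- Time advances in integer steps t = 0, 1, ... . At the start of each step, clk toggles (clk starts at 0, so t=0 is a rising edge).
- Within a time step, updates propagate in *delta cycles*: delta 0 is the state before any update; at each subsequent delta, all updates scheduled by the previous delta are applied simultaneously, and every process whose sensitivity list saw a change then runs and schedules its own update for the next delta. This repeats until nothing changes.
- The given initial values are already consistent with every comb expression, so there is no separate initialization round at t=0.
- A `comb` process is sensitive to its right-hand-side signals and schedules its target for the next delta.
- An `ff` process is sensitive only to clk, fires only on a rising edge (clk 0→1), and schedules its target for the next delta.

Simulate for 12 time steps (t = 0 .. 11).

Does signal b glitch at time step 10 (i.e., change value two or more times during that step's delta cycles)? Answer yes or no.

t=0 Δ0: c=1 a=0 d=0 clk=0 b=0
  Δ1: clk:0→1
  Δ2: d:0→1
  Δ3: c:1→0, a:0→1, b:0→1
  Δ4: a:1→0, b:1→0
  Δ5: b:0→1
  (5Δ to stable)
t=1 Δ0: c=0 a=0 d=1 clk=1 b=1
  Δ1: clk:1→0
  (1Δ to stable)
t=2 Δ0: c=0 a=0 d=1 clk=0 b=1
  Δ1: clk:0→1
  Δ2: d:1→0
  Δ3: c:0→1, b:1→0
  (3Δ to stable)
t=3 Δ0: c=1 a=0 d=0 clk=1 b=0
  Δ1: clk:1→0
  (1Δ to stable)
t=4 Δ0: c=1 a=0 d=0 clk=0 b=0
  Δ1: clk:0→1
  Δ2: d:0→1
  Δ3: c:1→0, a:0→1, b:0→1
  Δ4: a:1→0, b:1→0
  Δ5: b:0→1
  (5Δ to stable)
t=5 Δ0: c=0 a=0 d=1 clk=1 b=1
  Δ1: clk:1→0
  (1Δ to stable)
t=6 Δ0: c=0 a=0 d=1 clk=0 b=1
  Δ1: clk:0→1
  Δ2: d:1→0
  Δ3: c:0→1, b:1→0
  (3Δ to stable)
t=7 Δ0: c=1 a=0 d=0 clk=1 b=0
  Δ1: clk:1→0
  (1Δ to stable)
t=8 Δ0: c=1 a=0 d=0 clk=0 b=0
  Δ1: clk:0→1
  Δ2: d:0→1
  Δ3: c:1→0, a:0→1, b:0→1
  Δ4: a:1→0, b:1→0
  Δ5: b:0→1
  (5Δ to stable)
t=9 Δ0: c=0 a=0 d=1 clk=1 b=1
  Δ1: clk:1→0
  (1Δ to stable)
t=10 Δ0: c=0 a=0 d=1 clk=0 b=1
  Δ1: clk:0→1
  Δ2: d:1→0
  Δ3: c:0→1, b:1→0
  (3Δ to stable)
t=11 Δ0: c=1 a=0 d=0 clk=1 b=0
  Δ1: clk:1→0
  (1Δ to stable)

no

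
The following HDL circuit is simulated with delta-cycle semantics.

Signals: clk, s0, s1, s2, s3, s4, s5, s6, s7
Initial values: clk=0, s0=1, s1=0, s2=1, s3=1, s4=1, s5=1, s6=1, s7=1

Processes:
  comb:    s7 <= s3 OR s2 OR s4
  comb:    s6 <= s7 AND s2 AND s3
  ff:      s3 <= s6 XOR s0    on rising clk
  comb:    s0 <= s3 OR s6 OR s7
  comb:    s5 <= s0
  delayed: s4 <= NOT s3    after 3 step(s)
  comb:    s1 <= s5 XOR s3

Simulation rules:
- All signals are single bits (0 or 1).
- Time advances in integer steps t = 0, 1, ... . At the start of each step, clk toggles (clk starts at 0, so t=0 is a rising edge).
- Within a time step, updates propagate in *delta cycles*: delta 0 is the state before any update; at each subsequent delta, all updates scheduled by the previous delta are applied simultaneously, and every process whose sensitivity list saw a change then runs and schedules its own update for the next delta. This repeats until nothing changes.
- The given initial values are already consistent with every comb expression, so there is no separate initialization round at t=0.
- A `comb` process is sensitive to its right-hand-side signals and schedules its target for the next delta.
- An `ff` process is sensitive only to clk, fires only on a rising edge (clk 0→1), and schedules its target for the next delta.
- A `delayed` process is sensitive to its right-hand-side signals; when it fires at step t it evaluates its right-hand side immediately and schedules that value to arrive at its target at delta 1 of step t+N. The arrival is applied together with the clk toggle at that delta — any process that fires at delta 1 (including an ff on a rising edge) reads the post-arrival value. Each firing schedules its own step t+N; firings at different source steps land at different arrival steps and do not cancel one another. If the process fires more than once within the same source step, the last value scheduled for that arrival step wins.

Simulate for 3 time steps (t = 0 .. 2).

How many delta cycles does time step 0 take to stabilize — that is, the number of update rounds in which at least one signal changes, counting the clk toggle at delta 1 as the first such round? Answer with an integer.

[bits: s6,s3,s7,s2,s5,s1,s4,s0,clk]
t=0: Δ0=111110110 Δ1=111110111 Δ2=101110111 Δ3=001111111 | 3Δ
t=1: Δ0=001111111 Δ1=001111110 | 1Δ
t=2: Δ0=001111110 Δ1=001111111 Δ2=011111111 Δ3=111110111 | 3Δ

3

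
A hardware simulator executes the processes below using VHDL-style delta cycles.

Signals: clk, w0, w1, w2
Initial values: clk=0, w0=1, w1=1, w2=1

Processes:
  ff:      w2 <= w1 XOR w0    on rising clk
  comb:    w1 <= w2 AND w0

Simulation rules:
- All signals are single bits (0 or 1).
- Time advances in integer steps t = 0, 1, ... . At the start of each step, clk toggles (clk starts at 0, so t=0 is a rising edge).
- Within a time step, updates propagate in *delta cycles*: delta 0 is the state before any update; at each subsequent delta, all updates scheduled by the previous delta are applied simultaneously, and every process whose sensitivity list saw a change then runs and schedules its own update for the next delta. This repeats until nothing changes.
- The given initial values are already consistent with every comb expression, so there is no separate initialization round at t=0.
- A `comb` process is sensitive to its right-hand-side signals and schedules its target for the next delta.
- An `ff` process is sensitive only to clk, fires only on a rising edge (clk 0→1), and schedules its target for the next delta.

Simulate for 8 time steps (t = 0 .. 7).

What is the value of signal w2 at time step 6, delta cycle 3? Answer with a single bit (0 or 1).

t0.Δ0 clk=0 w1=1 w0=1 w2=1
t0.Δ1 clk=1 w1=1 w0=1 w2=1
t0.Δ2 clk=1 w1=1 w0=1 w2=0
t0.Δ3 clk=1 w1=0 w0=1 w2=0
t1.Δ0 clk=1 w1=0 w0=1 w2=0
t1.Δ1 clk=0 w1=0 w0=1 w2=0
t2.Δ0 clk=0 w1=0 w0=1 w2=0
t2.Δ1 clk=1 w1=0 w0=1 w2=0
t2.Δ2 clk=1 w1=0 w0=1 w2=1
t2.Δ3 clk=1 w1=1 w0=1 w2=1
t3.Δ0 clk=1 w1=1 w0=1 w2=1
t3.Δ1 clk=0 w1=1 w0=1 w2=1
t4.Δ0 clk=0 w1=1 w0=1 w2=1
t4.Δ1 clk=1 w1=1 w0=1 w2=1
t4.Δ2 clk=1 w1=1 w0=1 w2=0
t4.Δ3 clk=1 w1=0 w0=1 w2=0
t5.Δ0 clk=1 w1=0 w0=1 w2=0
t5.Δ1 clk=0 w1=0 w0=1 w2=0
t6.Δ0 clk=0 w1=0 w0=1 w2=0
t6.Δ1 clk=1 w1=0 w0=1 w2=0
t6.Δ2 clk=1 w1=0 w0=1 w2=1
t6.Δ3 clk=1 w1=1 w0=1 w2=1
t7.Δ0 clk=1 w1=1 w0=1 w2=1
t7.Δ1 clk=0 w1=1 w0=1 w2=1

1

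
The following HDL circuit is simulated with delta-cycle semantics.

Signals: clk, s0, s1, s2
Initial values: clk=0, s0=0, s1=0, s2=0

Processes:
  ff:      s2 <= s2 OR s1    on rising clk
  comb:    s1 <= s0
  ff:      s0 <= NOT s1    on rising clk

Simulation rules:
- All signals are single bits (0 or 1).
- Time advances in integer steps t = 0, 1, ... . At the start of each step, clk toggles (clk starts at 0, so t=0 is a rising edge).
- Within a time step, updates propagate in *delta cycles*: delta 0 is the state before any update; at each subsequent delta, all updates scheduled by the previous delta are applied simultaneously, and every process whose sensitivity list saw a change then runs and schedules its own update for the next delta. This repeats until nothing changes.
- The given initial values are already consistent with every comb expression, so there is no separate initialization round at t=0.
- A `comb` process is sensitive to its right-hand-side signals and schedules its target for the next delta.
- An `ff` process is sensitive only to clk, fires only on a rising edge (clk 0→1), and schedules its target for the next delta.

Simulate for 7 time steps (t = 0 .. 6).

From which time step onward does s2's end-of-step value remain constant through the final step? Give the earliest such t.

[bits: s0,s2,s1,clk]
t=0: Δ0=0000 Δ1=0001 Δ2=1001 Δ3=1011 | 3Δ
t=1: Δ0=1011 Δ1=1010 | 1Δ
t=2: Δ0=1010 Δ1=1011 Δ2=0111 Δ3=0101 | 3Δ
t=3: Δ0=0101 Δ1=0100 | 1Δ
t=4: Δ0=0100 Δ1=0101 Δ2=1101 Δ3=1111 | 3Δ
t=5: Δ0=1111 Δ1=1110 | 1Δ
t=6: Δ0=1110 Δ1=1111 Δ2=0111 Δ3=0101 | 3Δ

2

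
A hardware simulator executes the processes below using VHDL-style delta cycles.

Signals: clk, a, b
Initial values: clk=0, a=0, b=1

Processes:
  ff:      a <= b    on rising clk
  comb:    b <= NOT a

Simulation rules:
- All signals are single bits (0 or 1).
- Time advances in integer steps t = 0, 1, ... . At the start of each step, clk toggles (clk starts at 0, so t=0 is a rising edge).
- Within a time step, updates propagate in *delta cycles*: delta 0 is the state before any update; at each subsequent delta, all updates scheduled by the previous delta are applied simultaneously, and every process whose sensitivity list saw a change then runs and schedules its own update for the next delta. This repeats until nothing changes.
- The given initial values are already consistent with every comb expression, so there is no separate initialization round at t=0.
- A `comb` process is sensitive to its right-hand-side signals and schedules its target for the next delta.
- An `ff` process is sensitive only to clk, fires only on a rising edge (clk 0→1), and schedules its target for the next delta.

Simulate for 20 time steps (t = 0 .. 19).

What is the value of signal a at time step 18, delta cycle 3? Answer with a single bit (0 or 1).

t0.Δ0 a=0 clk=0 b=1
t0.Δ1 a=0 clk=1 b=1
t0.Δ2 a=1 clk=1 b=1
t0.Δ3 a=1 clk=1 b=0
t1.Δ0 a=1 clk=1 b=0
t1.Δ1 a=1 clk=0 b=0
t2.Δ0 a=1 clk=0 b=0
t2.Δ1 a=1 clk=1 b=0
t2.Δ2 a=0 clk=1 b=0
t2.Δ3 a=0 clk=1 b=1
t3.Δ0 a=0 clk=1 b=1
t3.Δ1 a=0 clk=0 b=1
t4.Δ0 a=0 clk=0 b=1
t4.Δ1 a=0 clk=1 b=1
t4.Δ2 a=1 clk=1 b=1
t4.Δ3 a=1 clk=1 b=0
t5.Δ0 a=1 clk=1 b=0
t5.Δ1 a=1 clk=0 b=0
t6.Δ0 a=1 clk=0 b=0
t6.Δ1 a=1 clk=1 b=0
t6.Δ2 a=0 clk=1 b=0
t6.Δ3 a=0 clk=1 b=1
t7.Δ0 a=0 clk=1 b=1
t7.Δ1 a=0 clk=0 b=1
t8.Δ0 a=0 clk=0 b=1
t8.Δ1 a=0 clk=1 b=1
t8.Δ2 a=1 clk=1 b=1
t8.Δ3 a=1 clk=1 b=0
t9.Δ0 a=1 clk=1 b=0
t9.Δ1 a=1 clk=0 b=0
t10.Δ0 a=1 clk=0 b=0
t10.Δ1 a=1 clk=1 b=0
t10.Δ2 a=0 clk=1 b=0
t10.Δ3 a=0 clk=1 b=1
t11.Δ0 a=0 clk=1 b=1
t11.Δ1 a=0 clk=0 b=1
t12.Δ0 a=0 clk=0 b=1
t12.Δ1 a=0 clk=1 b=1
t12.Δ2 a=1 clk=1 b=1
t12.Δ3 a=1 clk=1 b=0
t13.Δ0 a=1 clk=1 b=0
t13.Δ1 a=1 clk=0 b=0
t14.Δ0 a=1 clk=0 b=0
t14.Δ1 a=1 clk=1 b=0
t14.Δ2 a=0 clk=1 b=0
t14.Δ3 a=0 clk=1 b=1
t15.Δ0 a=0 clk=1 b=1
t15.Δ1 a=0 clk=0 b=1
t16.Δ0 a=0 clk=0 b=1
t16.Δ1 a=0 clk=1 b=1
t16.Δ2 a=1 clk=1 b=1
t16.Δ3 a=1 clk=1 b=0
t17.Δ0 a=1 clk=1 b=0
t17.Δ1 a=1 clk=0 b=0
t18.Δ0 a=1 clk=0 b=0
t18.Δ1 a=1 clk=1 b=0
t18.Δ2 a=0 clk=1 b=0
t18.Δ3 a=0 clk=1 b=1
t19.Δ0 a=0 clk=1 b=1
t19.Δ1 a=0 clk=0 b=1

0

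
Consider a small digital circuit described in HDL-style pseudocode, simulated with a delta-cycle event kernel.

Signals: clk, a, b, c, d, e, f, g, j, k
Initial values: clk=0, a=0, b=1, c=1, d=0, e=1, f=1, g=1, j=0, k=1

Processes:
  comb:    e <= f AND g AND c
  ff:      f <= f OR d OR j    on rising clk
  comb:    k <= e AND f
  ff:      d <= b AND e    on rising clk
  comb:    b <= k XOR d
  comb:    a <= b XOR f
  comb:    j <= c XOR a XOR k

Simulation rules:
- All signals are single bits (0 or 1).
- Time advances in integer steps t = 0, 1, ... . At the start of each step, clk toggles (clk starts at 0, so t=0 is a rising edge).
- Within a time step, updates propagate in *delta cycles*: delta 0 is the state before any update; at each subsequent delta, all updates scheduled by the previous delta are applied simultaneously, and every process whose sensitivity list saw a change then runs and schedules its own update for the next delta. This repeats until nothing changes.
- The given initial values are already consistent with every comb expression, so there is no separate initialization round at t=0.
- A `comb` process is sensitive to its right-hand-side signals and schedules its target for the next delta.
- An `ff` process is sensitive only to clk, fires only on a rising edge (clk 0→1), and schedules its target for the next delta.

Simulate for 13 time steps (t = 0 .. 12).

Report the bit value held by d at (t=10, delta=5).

0

[bits: g,e,b,j,k,clk,a,d,f,c]
t=0: Δ0=1110100011 Δ1=1110110011 Δ2=1110110111 Δ3=1100110111 Δ4=1100111111 Δ5=1101111111 | 5Δ
t=1: Δ0=1101111111 Δ1=1101101111 | 1Δ
t=2: Δ0=1101101111 Δ1=1101111111 Δ2=1101111011 Δ3=1111111011 Δ4=1111110011 Δ5=1110110011 | 5Δ
t=3: Δ0=1110110011 Δ1=1110100011 | 1Δ
t=4: Δ0=1110100011 Δ1=1110110011 Δ2=1110110111 Δ3=1100110111 Δ4=1100111111 Δ5=1101111111 | 5Δ
t=5: Δ0=1101111111 Δ1=1101101111 | 1Δ
t=6: Δ0=1101101111 Δ1=1101111111 Δ2=1101111011 Δ3=1111111011 Δ4=1111110011 Δ5=1110110011 | 5Δ
t=7: Δ0=1110110011 Δ1=1110100011 | 1Δ
t=8: Δ0=1110100011 Δ1=1110110011 Δ2=1110110111 Δ3=1100110111 Δ4=1100111111 Δ5=1101111111 | 5Δ
t=9: Δ0=1101111111 Δ1=1101101111 | 1Δ
t=10: Δ0=1101101111 Δ1=1101111111 Δ2=1101111011 Δ3=1111111011 Δ4=1111110011 Δ5=1110110011 | 5Δ
t=11: Δ0=1110110011 Δ1=1110100011 | 1Δ
t=12: Δ0=1110100011 Δ1=1110110011 Δ2=1110110111 Δ3=1100110111 Δ4=1100111111 Δ5=1101111111 | 5Δ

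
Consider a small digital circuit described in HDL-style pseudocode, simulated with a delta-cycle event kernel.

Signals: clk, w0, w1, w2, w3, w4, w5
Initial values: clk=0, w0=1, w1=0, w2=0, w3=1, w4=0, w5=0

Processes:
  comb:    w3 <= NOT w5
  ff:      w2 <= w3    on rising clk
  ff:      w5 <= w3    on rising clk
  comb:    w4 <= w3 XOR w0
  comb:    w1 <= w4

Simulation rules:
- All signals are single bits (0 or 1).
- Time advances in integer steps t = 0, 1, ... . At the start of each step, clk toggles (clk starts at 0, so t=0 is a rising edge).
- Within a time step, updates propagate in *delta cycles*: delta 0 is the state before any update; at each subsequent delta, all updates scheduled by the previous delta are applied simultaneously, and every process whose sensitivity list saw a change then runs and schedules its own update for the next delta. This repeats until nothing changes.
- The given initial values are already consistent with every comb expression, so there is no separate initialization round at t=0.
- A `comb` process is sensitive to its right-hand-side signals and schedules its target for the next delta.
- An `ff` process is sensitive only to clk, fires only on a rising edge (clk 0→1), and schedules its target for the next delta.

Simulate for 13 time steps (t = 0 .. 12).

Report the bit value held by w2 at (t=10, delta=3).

0

t0.Δ0 w3=1 clk=0 w2=0 w1=0 w4=0 w0=1 w5=0
t0.Δ1 w3=1 clk=1 w2=0 w1=0 w4=0 w0=1 w5=0
t0.Δ2 w3=1 clk=1 w2=1 w1=0 w4=0 w0=1 w5=1
t0.Δ3 w3=0 clk=1 w2=1 w1=0 w4=0 w0=1 w5=1
t0.Δ4 w3=0 clk=1 w2=1 w1=0 w4=1 w0=1 w5=1
t0.Δ5 w3=0 clk=1 w2=1 w1=1 w4=1 w0=1 w5=1
t1.Δ0 w3=0 clk=1 w2=1 w1=1 w4=1 w0=1 w5=1
t1.Δ1 w3=0 clk=0 w2=1 w1=1 w4=1 w0=1 w5=1
t2.Δ0 w3=0 clk=0 w2=1 w1=1 w4=1 w0=1 w5=1
t2.Δ1 w3=0 clk=1 w2=1 w1=1 w4=1 w0=1 w5=1
t2.Δ2 w3=0 clk=1 w2=0 w1=1 w4=1 w0=1 w5=0
t2.Δ3 w3=1 clk=1 w2=0 w1=1 w4=1 w0=1 w5=0
t2.Δ4 w3=1 clk=1 w2=0 w1=1 w4=0 w0=1 w5=0
t2.Δ5 w3=1 clk=1 w2=0 w1=0 w4=0 w0=1 w5=0
t3.Δ0 w3=1 clk=1 w2=0 w1=0 w4=0 w0=1 w5=0
t3.Δ1 w3=1 clk=0 w2=0 w1=0 w4=0 w0=1 w5=0
t4.Δ0 w3=1 clk=0 w2=0 w1=0 w4=0 w0=1 w5=0
t4.Δ1 w3=1 clk=1 w2=0 w1=0 w4=0 w0=1 w5=0
t4.Δ2 w3=1 clk=1 w2=1 w1=0 w4=0 w0=1 w5=1
t4.Δ3 w3=0 clk=1 w2=1 w1=0 w4=0 w0=1 w5=1
t4.Δ4 w3=0 clk=1 w2=1 w1=0 w4=1 w0=1 w5=1
t4.Δ5 w3=0 clk=1 w2=1 w1=1 w4=1 w0=1 w5=1
t5.Δ0 w3=0 clk=1 w2=1 w1=1 w4=1 w0=1 w5=1
t5.Δ1 w3=0 clk=0 w2=1 w1=1 w4=1 w0=1 w5=1
t6.Δ0 w3=0 clk=0 w2=1 w1=1 w4=1 w0=1 w5=1
t6.Δ1 w3=0 clk=1 w2=1 w1=1 w4=1 w0=1 w5=1
t6.Δ2 w3=0 clk=1 w2=0 w1=1 w4=1 w0=1 w5=0
t6.Δ3 w3=1 clk=1 w2=0 w1=1 w4=1 w0=1 w5=0
t6.Δ4 w3=1 clk=1 w2=0 w1=1 w4=0 w0=1 w5=0
t6.Δ5 w3=1 clk=1 w2=0 w1=0 w4=0 w0=1 w5=0
t7.Δ0 w3=1 clk=1 w2=0 w1=0 w4=0 w0=1 w5=0
t7.Δ1 w3=1 clk=0 w2=0 w1=0 w4=0 w0=1 w5=0
t8.Δ0 w3=1 clk=0 w2=0 w1=0 w4=0 w0=1 w5=0
t8.Δ1 w3=1 clk=1 w2=0 w1=0 w4=0 w0=1 w5=0
t8.Δ2 w3=1 clk=1 w2=1 w1=0 w4=0 w0=1 w5=1
t8.Δ3 w3=0 clk=1 w2=1 w1=0 w4=0 w0=1 w5=1
t8.Δ4 w3=0 clk=1 w2=1 w1=0 w4=1 w0=1 w5=1
t8.Δ5 w3=0 clk=1 w2=1 w1=1 w4=1 w0=1 w5=1
t9.Δ0 w3=0 clk=1 w2=1 w1=1 w4=1 w0=1 w5=1
t9.Δ1 w3=0 clk=0 w2=1 w1=1 w4=1 w0=1 w5=1
t10.Δ0 w3=0 clk=0 w2=1 w1=1 w4=1 w0=1 w5=1
t10.Δ1 w3=0 clk=1 w2=1 w1=1 w4=1 w0=1 w5=1
t10.Δ2 w3=0 clk=1 w2=0 w1=1 w4=1 w0=1 w5=0
t10.Δ3 w3=1 clk=1 w2=0 w1=1 w4=1 w0=1 w5=0
t10.Δ4 w3=1 clk=1 w2=0 w1=1 w4=0 w0=1 w5=0
t10.Δ5 w3=1 clk=1 w2=0 w1=0 w4=0 w0=1 w5=0
t11.Δ0 w3=1 clk=1 w2=0 w1=0 w4=0 w0=1 w5=0
t11.Δ1 w3=1 clk=0 w2=0 w1=0 w4=0 w0=1 w5=0
t12.Δ0 w3=1 clk=0 w2=0 w1=0 w4=0 w0=1 w5=0
t12.Δ1 w3=1 clk=1 w2=0 w1=0 w4=0 w0=1 w5=0
t12.Δ2 w3=1 clk=1 w2=1 w1=0 w4=0 w0=1 w5=1
t12.Δ3 w3=0 clk=1 w2=1 w1=0 w4=0 w0=1 w5=1
t12.Δ4 w3=0 clk=1 w2=1 w1=0 w4=1 w0=1 w5=1
t12.Δ5 w3=0 clk=1 w2=1 w1=1 w4=1 w0=1 w5=1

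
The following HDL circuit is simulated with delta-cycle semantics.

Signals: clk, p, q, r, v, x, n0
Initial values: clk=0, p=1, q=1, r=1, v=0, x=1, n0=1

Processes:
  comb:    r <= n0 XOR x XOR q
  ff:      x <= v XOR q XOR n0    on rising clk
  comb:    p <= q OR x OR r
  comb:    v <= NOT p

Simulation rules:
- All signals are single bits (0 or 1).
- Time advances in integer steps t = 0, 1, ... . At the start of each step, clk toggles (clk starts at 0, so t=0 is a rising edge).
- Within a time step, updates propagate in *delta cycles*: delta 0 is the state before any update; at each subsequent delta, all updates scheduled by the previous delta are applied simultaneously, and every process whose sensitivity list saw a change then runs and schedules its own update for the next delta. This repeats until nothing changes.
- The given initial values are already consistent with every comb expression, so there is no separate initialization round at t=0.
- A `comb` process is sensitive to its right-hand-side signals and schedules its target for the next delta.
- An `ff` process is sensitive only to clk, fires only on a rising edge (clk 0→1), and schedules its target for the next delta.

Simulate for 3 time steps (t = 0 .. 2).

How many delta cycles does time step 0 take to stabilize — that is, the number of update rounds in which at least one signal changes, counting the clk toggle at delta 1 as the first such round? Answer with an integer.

t=0 Δ0: r=1 x=1 p=1 clk=0 q=1 n0=1 v=0
  Δ1: clk:0→1
  Δ2: x:1→0
  Δ3: r:1→0
  (3Δ to stable)
t=1 Δ0: r=0 x=0 p=1 clk=1 q=1 n0=1 v=0
  Δ1: clk:1→0
  (1Δ to stable)
t=2 Δ0: r=0 x=0 p=1 clk=0 q=1 n0=1 v=0
  Δ1: clk:0→1
  (1Δ to stable)

3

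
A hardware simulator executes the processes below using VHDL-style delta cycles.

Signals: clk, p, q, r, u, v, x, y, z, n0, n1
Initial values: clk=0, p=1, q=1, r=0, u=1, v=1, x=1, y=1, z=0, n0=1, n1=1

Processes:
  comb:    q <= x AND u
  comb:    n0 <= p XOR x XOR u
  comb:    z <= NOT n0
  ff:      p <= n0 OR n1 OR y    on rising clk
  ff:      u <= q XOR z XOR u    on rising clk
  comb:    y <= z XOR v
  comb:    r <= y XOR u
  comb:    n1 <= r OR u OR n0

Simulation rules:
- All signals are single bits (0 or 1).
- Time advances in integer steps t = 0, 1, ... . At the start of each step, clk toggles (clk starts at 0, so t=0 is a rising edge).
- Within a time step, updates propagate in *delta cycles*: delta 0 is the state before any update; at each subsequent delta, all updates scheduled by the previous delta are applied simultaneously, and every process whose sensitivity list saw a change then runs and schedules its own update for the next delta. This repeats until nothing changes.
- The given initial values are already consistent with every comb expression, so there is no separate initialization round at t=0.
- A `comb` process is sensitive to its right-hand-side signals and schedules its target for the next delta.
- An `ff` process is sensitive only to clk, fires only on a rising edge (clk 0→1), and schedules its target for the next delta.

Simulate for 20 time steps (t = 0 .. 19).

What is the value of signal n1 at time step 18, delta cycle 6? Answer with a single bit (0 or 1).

1

t0.Δ0 r=0 q=1 p=1 u=1 z=0 x=1 y=1 n0=1 n1=1 clk=0 v=1
t0.Δ1 r=0 q=1 p=1 u=1 z=0 x=1 y=1 n0=1 n1=1 clk=1 v=1
t0.Δ2 r=0 q=1 p=1 u=0 z=0 x=1 y=1 n0=1 n1=1 clk=1 v=1
t0.Δ3 r=1 q=0 p=1 u=0 z=0 x=1 y=1 n0=0 n1=1 clk=1 v=1
t0.Δ4 r=1 q=0 p=1 u=0 z=1 x=1 y=1 n0=0 n1=1 clk=1 v=1
t0.Δ5 r=1 q=0 p=1 u=0 z=1 x=1 y=0 n0=0 n1=1 clk=1 v=1
t0.Δ6 r=0 q=0 p=1 u=0 z=1 x=1 y=0 n0=0 n1=1 clk=1 v=1
t0.Δ7 r=0 q=0 p=1 u=0 z=1 x=1 y=0 n0=0 n1=0 clk=1 v=1
t1.Δ0 r=0 q=0 p=1 u=0 z=1 x=1 y=0 n0=0 n1=0 clk=1 v=1
t1.Δ1 r=0 q=0 p=1 u=0 z=1 x=1 y=0 n0=0 n1=0 clk=0 v=1
t2.Δ0 r=0 q=0 p=1 u=0 z=1 x=1 y=0 n0=0 n1=0 clk=0 v=1
t2.Δ1 r=0 q=0 p=1 u=0 z=1 x=1 y=0 n0=0 n1=0 clk=1 v=1
t2.Δ2 r=0 q=0 p=0 u=1 z=1 x=1 y=0 n0=0 n1=0 clk=1 v=1
t2.Δ3 r=1 q=1 p=0 u=1 z=1 x=1 y=0 n0=0 n1=1 clk=1 v=1
t3.Δ0 r=1 q=1 p=0 u=1 z=1 x=1 y=0 n0=0 n1=1 clk=1 v=1
t3.Δ1 r=1 q=1 p=0 u=1 z=1 x=1 y=0 n0=0 n1=1 clk=0 v=1
t4.Δ0 r=1 q=1 p=0 u=1 z=1 x=1 y=0 n0=0 n1=1 clk=0 v=1
t4.Δ1 r=1 q=1 p=0 u=1 z=1 x=1 y=0 n0=0 n1=1 clk=1 v=1
t4.Δ2 r=1 q=1 p=1 u=1 z=1 x=1 y=0 n0=0 n1=1 clk=1 v=1
t4.Δ3 r=1 q=1 p=1 u=1 z=1 x=1 y=0 n0=1 n1=1 clk=1 v=1
t4.Δ4 r=1 q=1 p=1 u=1 z=0 x=1 y=0 n0=1 n1=1 clk=1 v=1
t4.Δ5 r=1 q=1 p=1 u=1 z=0 x=1 y=1 n0=1 n1=1 clk=1 v=1
t4.Δ6 r=0 q=1 p=1 u=1 z=0 x=1 y=1 n0=1 n1=1 clk=1 v=1
t5.Δ0 r=0 q=1 p=1 u=1 z=0 x=1 y=1 n0=1 n1=1 clk=1 v=1
t5.Δ1 r=0 q=1 p=1 u=1 z=0 x=1 y=1 n0=1 n1=1 clk=0 v=1
t6.Δ0 r=0 q=1 p=1 u=1 z=0 x=1 y=1 n0=1 n1=1 clk=0 v=1
t6.Δ1 r=0 q=1 p=1 u=1 z=0 x=1 y=1 n0=1 n1=1 clk=1 v=1
t6.Δ2 r=0 q=1 p=1 u=0 z=0 x=1 y=1 n0=1 n1=1 clk=1 v=1
t6.Δ3 r=1 q=0 p=1 u=0 z=0 x=1 y=1 n0=0 n1=1 clk=1 v=1
t6.Δ4 r=1 q=0 p=1 u=0 z=1 x=1 y=1 n0=0 n1=1 clk=1 v=1
t6.Δ5 r=1 q=0 p=1 u=0 z=1 x=1 y=0 n0=0 n1=1 clk=1 v=1
t6.Δ6 r=0 q=0 p=1 u=0 z=1 x=1 y=0 n0=0 n1=1 clk=1 v=1
t6.Δ7 r=0 q=0 p=1 u=0 z=1 x=1 y=0 n0=0 n1=0 clk=1 v=1
t7.Δ0 r=0 q=0 p=1 u=0 z=1 x=1 y=0 n0=0 n1=0 clk=1 v=1
t7.Δ1 r=0 q=0 p=1 u=0 z=1 x=1 y=0 n0=0 n1=0 clk=0 v=1
t8.Δ0 r=0 q=0 p=1 u=0 z=1 x=1 y=0 n0=0 n1=0 clk=0 v=1
t8.Δ1 r=0 q=0 p=1 u=0 z=1 x=1 y=0 n0=0 n1=0 clk=1 v=1
t8.Δ2 r=0 q=0 p=0 u=1 z=1 x=1 y=0 n0=0 n1=0 clk=1 v=1
t8.Δ3 r=1 q=1 p=0 u=1 z=1 x=1 y=0 n0=0 n1=1 clk=1 v=1
t9.Δ0 r=1 q=1 p=0 u=1 z=1 x=1 y=0 n0=0 n1=1 clk=1 v=1
t9.Δ1 r=1 q=1 p=0 u=1 z=1 x=1 y=0 n0=0 n1=1 clk=0 v=1
t10.Δ0 r=1 q=1 p=0 u=1 z=1 x=1 y=0 n0=0 n1=1 clk=0 v=1
t10.Δ1 r=1 q=1 p=0 u=1 z=1 x=1 y=0 n0=0 n1=1 clk=1 v=1
t10.Δ2 r=1 q=1 p=1 u=1 z=1 x=1 y=0 n0=0 n1=1 clk=1 v=1
t10.Δ3 r=1 q=1 p=1 u=1 z=1 x=1 y=0 n0=1 n1=1 clk=1 v=1
t10.Δ4 r=1 q=1 p=1 u=1 z=0 x=1 y=0 n0=1 n1=1 clk=1 v=1
t10.Δ5 r=1 q=1 p=1 u=1 z=0 x=1 y=1 n0=1 n1=1 clk=1 v=1
t10.Δ6 r=0 q=1 p=1 u=1 z=0 x=1 y=1 n0=1 n1=1 clk=1 v=1
t11.Δ0 r=0 q=1 p=1 u=1 z=0 x=1 y=1 n0=1 n1=1 clk=1 v=1
t11.Δ1 r=0 q=1 p=1 u=1 z=0 x=1 y=1 n0=1 n1=1 clk=0 v=1
t12.Δ0 r=0 q=1 p=1 u=1 z=0 x=1 y=1 n0=1 n1=1 clk=0 v=1
t12.Δ1 r=0 q=1 p=1 u=1 z=0 x=1 y=1 n0=1 n1=1 clk=1 v=1
t12.Δ2 r=0 q=1 p=1 u=0 z=0 x=1 y=1 n0=1 n1=1 clk=1 v=1
t12.Δ3 r=1 q=0 p=1 u=0 z=0 x=1 y=1 n0=0 n1=1 clk=1 v=1
t12.Δ4 r=1 q=0 p=1 u=0 z=1 x=1 y=1 n0=0 n1=1 clk=1 v=1
t12.Δ5 r=1 q=0 p=1 u=0 z=1 x=1 y=0 n0=0 n1=1 clk=1 v=1
t12.Δ6 r=0 q=0 p=1 u=0 z=1 x=1 y=0 n0=0 n1=1 clk=1 v=1
t12.Δ7 r=0 q=0 p=1 u=0 z=1 x=1 y=0 n0=0 n1=0 clk=1 v=1
t13.Δ0 r=0 q=0 p=1 u=0 z=1 x=1 y=0 n0=0 n1=0 clk=1 v=1
t13.Δ1 r=0 q=0 p=1 u=0 z=1 x=1 y=0 n0=0 n1=0 clk=0 v=1
t14.Δ0 r=0 q=0 p=1 u=0 z=1 x=1 y=0 n0=0 n1=0 clk=0 v=1
t14.Δ1 r=0 q=0 p=1 u=0 z=1 x=1 y=0 n0=0 n1=0 clk=1 v=1
t14.Δ2 r=0 q=0 p=0 u=1 z=1 x=1 y=0 n0=0 n1=0 clk=1 v=1
t14.Δ3 r=1 q=1 p=0 u=1 z=1 x=1 y=0 n0=0 n1=1 clk=1 v=1
t15.Δ0 r=1 q=1 p=0 u=1 z=1 x=1 y=0 n0=0 n1=1 clk=1 v=1
t15.Δ1 r=1 q=1 p=0 u=1 z=1 x=1 y=0 n0=0 n1=1 clk=0 v=1
t16.Δ0 r=1 q=1 p=0 u=1 z=1 x=1 y=0 n0=0 n1=1 clk=0 v=1
t16.Δ1 r=1 q=1 p=0 u=1 z=1 x=1 y=0 n0=0 n1=1 clk=1 v=1
t16.Δ2 r=1 q=1 p=1 u=1 z=1 x=1 y=0 n0=0 n1=1 clk=1 v=1
t16.Δ3 r=1 q=1 p=1 u=1 z=1 x=1 y=0 n0=1 n1=1 clk=1 v=1
t16.Δ4 r=1 q=1 p=1 u=1 z=0 x=1 y=0 n0=1 n1=1 clk=1 v=1
t16.Δ5 r=1 q=1 p=1 u=1 z=0 x=1 y=1 n0=1 n1=1 clk=1 v=1
t16.Δ6 r=0 q=1 p=1 u=1 z=0 x=1 y=1 n0=1 n1=1 clk=1 v=1
t17.Δ0 r=0 q=1 p=1 u=1 z=0 x=1 y=1 n0=1 n1=1 clk=1 v=1
t17.Δ1 r=0 q=1 p=1 u=1 z=0 x=1 y=1 n0=1 n1=1 clk=0 v=1
t18.Δ0 r=0 q=1 p=1 u=1 z=0 x=1 y=1 n0=1 n1=1 clk=0 v=1
t18.Δ1 r=0 q=1 p=1 u=1 z=0 x=1 y=1 n0=1 n1=1 clk=1 v=1
t18.Δ2 r=0 q=1 p=1 u=0 z=0 x=1 y=1 n0=1 n1=1 clk=1 v=1
t18.Δ3 r=1 q=0 p=1 u=0 z=0 x=1 y=1 n0=0 n1=1 clk=1 v=1
t18.Δ4 r=1 q=0 p=1 u=0 z=1 x=1 y=1 n0=0 n1=1 clk=1 v=1
t18.Δ5 r=1 q=0 p=1 u=0 z=1 x=1 y=0 n0=0 n1=1 clk=1 v=1
t18.Δ6 r=0 q=0 p=1 u=0 z=1 x=1 y=0 n0=0 n1=1 clk=1 v=1
t18.Δ7 r=0 q=0 p=1 u=0 z=1 x=1 y=0 n0=0 n1=0 clk=1 v=1
t19.Δ0 r=0 q=0 p=1 u=0 z=1 x=1 y=0 n0=0 n1=0 clk=1 v=1
t19.Δ1 r=0 q=0 p=1 u=0 z=1 x=1 y=0 n0=0 n1=0 clk=0 v=1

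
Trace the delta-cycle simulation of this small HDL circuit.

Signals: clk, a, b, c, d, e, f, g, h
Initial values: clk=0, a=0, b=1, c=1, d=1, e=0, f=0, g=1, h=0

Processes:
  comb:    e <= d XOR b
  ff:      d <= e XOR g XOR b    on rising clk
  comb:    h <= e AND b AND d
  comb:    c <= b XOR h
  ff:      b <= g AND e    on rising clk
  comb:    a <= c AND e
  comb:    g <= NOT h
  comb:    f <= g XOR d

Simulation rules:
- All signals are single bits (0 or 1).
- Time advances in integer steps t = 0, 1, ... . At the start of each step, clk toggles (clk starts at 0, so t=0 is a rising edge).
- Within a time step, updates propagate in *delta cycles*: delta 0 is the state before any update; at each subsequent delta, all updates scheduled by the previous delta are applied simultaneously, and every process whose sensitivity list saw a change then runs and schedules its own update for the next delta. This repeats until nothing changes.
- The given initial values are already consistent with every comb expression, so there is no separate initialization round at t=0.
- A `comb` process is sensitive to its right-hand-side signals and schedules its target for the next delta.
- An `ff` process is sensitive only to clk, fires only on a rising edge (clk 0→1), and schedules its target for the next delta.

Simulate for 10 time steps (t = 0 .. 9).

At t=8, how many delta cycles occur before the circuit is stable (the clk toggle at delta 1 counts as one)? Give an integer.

t=0 Δ0: f=0 g=1 a=0 h=0 d=1 c=1 e=0 clk=0 b=1
  Δ1: clk:0→1
  Δ2: d:1→0, b:1→0
  Δ3: f:0→1, c:1→0
  (3Δ to stable)
t=1 Δ0: f=1 g=1 a=0 h=0 d=0 c=0 e=0 clk=1 b=0
  Δ1: clk:1→0
  (1Δ to stable)
t=2 Δ0: f=1 g=1 a=0 h=0 d=0 c=0 e=0 clk=0 b=0
  Δ1: clk:0→1
  Δ2: d:0→1
  Δ3: f:1→0, e:0→1
  (3Δ to stable)
t=3 Δ0: f=0 g=1 a=0 h=0 d=1 c=0 e=1 clk=1 b=0
  Δ1: clk:1→0
  (1Δ to stable)
t=4 Δ0: f=0 g=1 a=0 h=0 d=1 c=0 e=1 clk=0 b=0
  Δ1: clk:0→1
  Δ2: d:1→0, b:0→1
  Δ3: f:0→1, c:0→1
  Δ4: a:0→1
  (4Δ to stable)
t=5 Δ0: f=1 g=1 a=1 h=0 d=0 c=1 e=1 clk=1 b=1
  Δ1: clk:1→0
  (1Δ to stable)
t=6 Δ0: f=1 g=1 a=1 h=0 d=0 c=1 e=1 clk=0 b=1
  Δ1: clk:0→1
  Δ2: d:0→1
  Δ3: f:1→0, h:0→1, e:1→0
  Δ4: g:1→0, a:1→0, h:1→0, c:1→0
  Δ5: f:0→1, g:0→1, c:0→1
  Δ6: f:1→0
  (6Δ to stable)
t=7 Δ0: f=0 g=1 a=0 h=0 d=1 c=1 e=0 clk=1 b=1
  Δ1: clk:1→0
  (1Δ to stable)
t=8 Δ0: f=0 g=1 a=0 h=0 d=1 c=1 e=0 clk=0 b=1
  Δ1: clk:0→1
  Δ2: d:1→0, b:1→0
  Δ3: f:0→1, c:1→0
  (3Δ to stable)
t=9 Δ0: f=1 g=1 a=0 h=0 d=0 c=0 e=0 clk=1 b=0
  Δ1: clk:1→0
  (1Δ to stable)

3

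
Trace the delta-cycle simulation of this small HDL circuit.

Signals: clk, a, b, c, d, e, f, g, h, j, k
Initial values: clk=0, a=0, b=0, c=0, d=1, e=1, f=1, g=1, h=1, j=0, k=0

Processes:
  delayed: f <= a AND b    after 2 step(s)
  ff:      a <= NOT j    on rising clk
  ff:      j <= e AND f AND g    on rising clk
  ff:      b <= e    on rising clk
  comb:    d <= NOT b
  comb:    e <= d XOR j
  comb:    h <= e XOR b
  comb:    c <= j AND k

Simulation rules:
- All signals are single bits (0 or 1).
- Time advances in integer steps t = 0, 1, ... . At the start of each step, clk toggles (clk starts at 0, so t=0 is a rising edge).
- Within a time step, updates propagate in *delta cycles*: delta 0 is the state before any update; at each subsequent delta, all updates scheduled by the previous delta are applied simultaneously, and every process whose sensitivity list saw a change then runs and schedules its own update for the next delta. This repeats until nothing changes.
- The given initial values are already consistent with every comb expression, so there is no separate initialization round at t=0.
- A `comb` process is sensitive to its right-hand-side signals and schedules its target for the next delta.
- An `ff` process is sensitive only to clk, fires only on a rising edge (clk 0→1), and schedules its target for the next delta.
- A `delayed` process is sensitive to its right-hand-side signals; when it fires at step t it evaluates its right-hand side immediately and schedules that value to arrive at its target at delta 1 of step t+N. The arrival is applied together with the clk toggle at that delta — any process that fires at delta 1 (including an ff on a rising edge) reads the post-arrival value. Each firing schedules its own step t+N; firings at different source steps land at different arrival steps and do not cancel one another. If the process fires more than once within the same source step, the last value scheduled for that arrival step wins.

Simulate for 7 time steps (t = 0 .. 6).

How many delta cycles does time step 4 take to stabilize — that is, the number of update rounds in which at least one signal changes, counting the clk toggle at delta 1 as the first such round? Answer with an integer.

4

t0.Δ0 k=0 f=1 d=1 j=0 clk=0 b=0 e=1 g=1 a=0 h=1 c=0
t0.Δ1 k=0 f=1 d=1 j=0 clk=1 b=0 e=1 g=1 a=0 h=1 c=0
t0.Δ2 k=0 f=1 d=1 j=1 clk=1 b=1 e=1 g=1 a=1 h=1 c=0
t0.Δ3 k=0 f=1 d=0 j=1 clk=1 b=1 e=0 g=1 a=1 h=0 c=0
t0.Δ4 k=0 f=1 d=0 j=1 clk=1 b=1 e=1 g=1 a=1 h=1 c=0
t0.Δ5 k=0 f=1 d=0 j=1 clk=1 b=1 e=1 g=1 a=1 h=0 c=0
t1.Δ0 k=0 f=1 d=0 j=1 clk=1 b=1 e=1 g=1 a=1 h=0 c=0
t1.Δ1 k=0 f=1 d=0 j=1 clk=0 b=1 e=1 g=1 a=1 h=0 c=0
t2.Δ0 k=0 f=1 d=0 j=1 clk=0 b=1 e=1 g=1 a=1 h=0 c=0
t2.Δ1 k=0 f=1 d=0 j=1 clk=1 b=1 e=1 g=1 a=1 h=0 c=0
t2.Δ2 k=0 f=1 d=0 j=1 clk=1 b=1 e=1 g=1 a=0 h=0 c=0
t3.Δ0 k=0 f=1 d=0 j=1 clk=1 b=1 e=1 g=1 a=0 h=0 c=0
t3.Δ1 k=0 f=1 d=0 j=1 clk=0 b=1 e=1 g=1 a=0 h=0 c=0
t4.Δ0 k=0 f=1 d=0 j=1 clk=0 b=1 e=1 g=1 a=0 h=0 c=0
t4.Δ1 k=0 f=0 d=0 j=1 clk=1 b=1 e=1 g=1 a=0 h=0 c=0
t4.Δ2 k=0 f=0 d=0 j=0 clk=1 b=1 e=1 g=1 a=0 h=0 c=0
t4.Δ3 k=0 f=0 d=0 j=0 clk=1 b=1 e=0 g=1 a=0 h=0 c=0
t4.Δ4 k=0 f=0 d=0 j=0 clk=1 b=1 e=0 g=1 a=0 h=1 c=0
t5.Δ0 k=0 f=0 d=0 j=0 clk=1 b=1 e=0 g=1 a=0 h=1 c=0
t5.Δ1 k=0 f=0 d=0 j=0 clk=0 b=1 e=0 g=1 a=0 h=1 c=0
t6.Δ0 k=0 f=0 d=0 j=0 clk=0 b=1 e=0 g=1 a=0 h=1 c=0
t6.Δ1 k=0 f=0 d=0 j=0 clk=1 b=1 e=0 g=1 a=0 h=1 c=0
t6.Δ2 k=0 f=0 d=0 j=0 clk=1 b=0 e=0 g=1 a=1 h=1 c=0
t6.Δ3 k=0 f=0 d=1 j=0 clk=1 b=0 e=0 g=1 a=1 h=0 c=0
t6.Δ4 k=0 f=0 d=1 j=0 clk=1 b=0 e=1 g=1 a=1 h=0 c=0
t6.Δ5 k=0 f=0 d=1 j=0 clk=1 b=0 e=1 g=1 a=1 h=1 c=0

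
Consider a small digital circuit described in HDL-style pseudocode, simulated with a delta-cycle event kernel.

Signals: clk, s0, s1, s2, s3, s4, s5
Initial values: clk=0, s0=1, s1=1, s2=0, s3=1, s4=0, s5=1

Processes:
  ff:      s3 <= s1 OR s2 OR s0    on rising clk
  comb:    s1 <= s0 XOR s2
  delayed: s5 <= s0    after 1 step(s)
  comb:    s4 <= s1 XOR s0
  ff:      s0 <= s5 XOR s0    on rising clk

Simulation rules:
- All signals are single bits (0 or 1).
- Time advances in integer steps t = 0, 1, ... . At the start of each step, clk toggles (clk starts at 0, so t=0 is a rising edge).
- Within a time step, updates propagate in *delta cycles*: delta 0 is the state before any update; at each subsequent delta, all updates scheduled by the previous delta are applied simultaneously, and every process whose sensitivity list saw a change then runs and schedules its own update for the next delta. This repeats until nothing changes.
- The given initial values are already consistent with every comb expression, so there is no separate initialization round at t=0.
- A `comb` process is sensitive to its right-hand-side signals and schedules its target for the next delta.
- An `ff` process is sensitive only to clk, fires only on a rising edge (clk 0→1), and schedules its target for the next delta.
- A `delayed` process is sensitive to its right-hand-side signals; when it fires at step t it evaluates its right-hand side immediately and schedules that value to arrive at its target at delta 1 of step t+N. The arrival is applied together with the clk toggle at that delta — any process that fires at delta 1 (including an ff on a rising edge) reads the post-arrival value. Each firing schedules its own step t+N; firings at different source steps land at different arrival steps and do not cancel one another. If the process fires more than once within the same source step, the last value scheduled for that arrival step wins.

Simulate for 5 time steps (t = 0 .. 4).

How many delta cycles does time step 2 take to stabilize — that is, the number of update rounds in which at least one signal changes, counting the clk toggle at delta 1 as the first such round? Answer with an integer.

t0.Δ0 s0=1 s4=0 clk=0 s3=1 s1=1 s2=0 s5=1
t0.Δ1 s0=1 s4=0 clk=1 s3=1 s1=1 s2=0 s5=1
t0.Δ2 s0=0 s4=0 clk=1 s3=1 s1=1 s2=0 s5=1
t0.Δ3 s0=0 s4=1 clk=1 s3=1 s1=0 s2=0 s5=1
t0.Δ4 s0=0 s4=0 clk=1 s3=1 s1=0 s2=0 s5=1
t1.Δ0 s0=0 s4=0 clk=1 s3=1 s1=0 s2=0 s5=1
t1.Δ1 s0=0 s4=0 clk=0 s3=1 s1=0 s2=0 s5=0
t2.Δ0 s0=0 s4=0 clk=0 s3=1 s1=0 s2=0 s5=0
t2.Δ1 s0=0 s4=0 clk=1 s3=1 s1=0 s2=0 s5=0
t2.Δ2 s0=0 s4=0 clk=1 s3=0 s1=0 s2=0 s5=0
t3.Δ0 s0=0 s4=0 clk=1 s3=0 s1=0 s2=0 s5=0
t3.Δ1 s0=0 s4=0 clk=0 s3=0 s1=0 s2=0 s5=0
t4.Δ0 s0=0 s4=0 clk=0 s3=0 s1=0 s2=0 s5=0
t4.Δ1 s0=0 s4=0 clk=1 s3=0 s1=0 s2=0 s5=0

2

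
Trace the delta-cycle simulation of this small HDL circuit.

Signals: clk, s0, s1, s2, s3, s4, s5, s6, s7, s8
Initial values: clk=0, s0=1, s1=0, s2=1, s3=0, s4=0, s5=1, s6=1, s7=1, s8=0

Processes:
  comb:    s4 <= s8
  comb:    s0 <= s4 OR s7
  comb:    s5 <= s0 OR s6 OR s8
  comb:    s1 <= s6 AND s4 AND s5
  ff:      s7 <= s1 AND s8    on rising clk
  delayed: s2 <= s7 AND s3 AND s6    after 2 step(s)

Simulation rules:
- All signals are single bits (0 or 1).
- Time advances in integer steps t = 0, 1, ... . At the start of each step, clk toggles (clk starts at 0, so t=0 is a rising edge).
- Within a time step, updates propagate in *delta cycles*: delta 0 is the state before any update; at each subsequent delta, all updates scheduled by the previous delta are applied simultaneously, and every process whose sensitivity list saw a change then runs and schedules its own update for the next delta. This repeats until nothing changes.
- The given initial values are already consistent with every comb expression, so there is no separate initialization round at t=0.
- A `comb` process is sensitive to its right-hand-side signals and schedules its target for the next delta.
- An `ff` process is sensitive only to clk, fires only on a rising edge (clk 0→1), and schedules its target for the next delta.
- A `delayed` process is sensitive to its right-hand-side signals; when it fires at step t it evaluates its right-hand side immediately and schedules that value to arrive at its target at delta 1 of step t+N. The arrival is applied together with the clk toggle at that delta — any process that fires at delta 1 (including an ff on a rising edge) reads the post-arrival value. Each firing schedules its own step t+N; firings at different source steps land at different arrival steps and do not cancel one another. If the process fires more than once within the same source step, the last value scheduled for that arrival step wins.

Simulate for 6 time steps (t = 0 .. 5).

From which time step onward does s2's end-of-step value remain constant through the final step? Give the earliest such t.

2

t0.Δ0 s4=0 s2=1 s5=1 s0=1 s7=1 s3=0 clk=0 s6=1 s1=0 s8=0
t0.Δ1 s4=0 s2=1 s5=1 s0=1 s7=1 s3=0 clk=1 s6=1 s1=0 s8=0
t0.Δ2 s4=0 s2=1 s5=1 s0=1 s7=0 s3=0 clk=1 s6=1 s1=0 s8=0
t0.Δ3 s4=0 s2=1 s5=1 s0=0 s7=0 s3=0 clk=1 s6=1 s1=0 s8=0
t1.Δ0 s4=0 s2=1 s5=1 s0=0 s7=0 s3=0 clk=1 s6=1 s1=0 s8=0
t1.Δ1 s4=0 s2=1 s5=1 s0=0 s7=0 s3=0 clk=0 s6=1 s1=0 s8=0
t2.Δ0 s4=0 s2=1 s5=1 s0=0 s7=0 s3=0 clk=0 s6=1 s1=0 s8=0
t2.Δ1 s4=0 s2=0 s5=1 s0=0 s7=0 s3=0 clk=1 s6=1 s1=0 s8=0
t3.Δ0 s4=0 s2=0 s5=1 s0=0 s7=0 s3=0 clk=1 s6=1 s1=0 s8=0
t3.Δ1 s4=0 s2=0 s5=1 s0=0 s7=0 s3=0 clk=0 s6=1 s1=0 s8=0
t4.Δ0 s4=0 s2=0 s5=1 s0=0 s7=0 s3=0 clk=0 s6=1 s1=0 s8=0
t4.Δ1 s4=0 s2=0 s5=1 s0=0 s7=0 s3=0 clk=1 s6=1 s1=0 s8=0
t5.Δ0 s4=0 s2=0 s5=1 s0=0 s7=0 s3=0 clk=1 s6=1 s1=0 s8=0
t5.Δ1 s4=0 s2=0 s5=1 s0=0 s7=0 s3=0 clk=0 s6=1 s1=0 s8=0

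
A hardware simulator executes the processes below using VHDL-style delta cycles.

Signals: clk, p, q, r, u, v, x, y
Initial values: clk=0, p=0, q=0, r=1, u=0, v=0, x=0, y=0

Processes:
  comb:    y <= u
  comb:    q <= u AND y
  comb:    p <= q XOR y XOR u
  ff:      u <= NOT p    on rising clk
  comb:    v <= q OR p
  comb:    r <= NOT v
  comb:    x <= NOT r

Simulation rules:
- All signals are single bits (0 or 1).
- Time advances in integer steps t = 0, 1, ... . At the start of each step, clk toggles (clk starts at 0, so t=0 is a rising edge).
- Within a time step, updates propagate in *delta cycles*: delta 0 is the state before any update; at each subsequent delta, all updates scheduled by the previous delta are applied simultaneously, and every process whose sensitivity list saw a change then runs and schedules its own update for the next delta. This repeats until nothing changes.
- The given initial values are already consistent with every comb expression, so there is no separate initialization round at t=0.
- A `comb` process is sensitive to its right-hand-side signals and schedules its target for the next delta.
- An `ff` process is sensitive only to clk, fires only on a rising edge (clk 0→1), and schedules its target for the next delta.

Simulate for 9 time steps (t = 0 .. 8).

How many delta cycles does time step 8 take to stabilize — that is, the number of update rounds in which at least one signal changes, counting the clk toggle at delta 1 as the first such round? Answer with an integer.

6

t=0 Δ0: clk=0 x=0 v=0 p=0 q=0 y=0 u=0 r=1
  Δ1: clk:0→1
  Δ2: u:0→1
  Δ3: p:0→1, y:0→1
  Δ4: v:0→1, p:1→0, q:0→1
  Δ5: p:0→1, r:1→0
  Δ6: x:0→1
  (6Δ to stable)
t=1 Δ0: clk=1 x=1 v=1 p=1 q=1 y=1 u=1 r=0
  Δ1: clk:1→0
  (1Δ to stable)
t=2 Δ0: clk=0 x=1 v=1 p=1 q=1 y=1 u=1 r=0
  Δ1: clk:0→1
  Δ2: u:1→0
  Δ3: p:1→0, q:1→0, y:1→0
  Δ4: v:1→0
  Δ5: r:0→1
  Δ6: x:1→0
  (6Δ to stable)
t=3 Δ0: clk=1 x=0 v=0 p=0 q=0 y=0 u=0 r=1
  Δ1: clk:1→0
  (1Δ to stable)
t=4 Δ0: clk=0 x=0 v=0 p=0 q=0 y=0 u=0 r=1
  Δ1: clk:0→1
  Δ2: u:0→1
  Δ3: p:0→1, y:0→1
  Δ4: v:0→1, p:1→0, q:0→1
  Δ5: p:0→1, r:1→0
  Δ6: x:0→1
  (6Δ to stable)
t=5 Δ0: clk=1 x=1 v=1 p=1 q=1 y=1 u=1 r=0
  Δ1: clk:1→0
  (1Δ to stable)
t=6 Δ0: clk=0 x=1 v=1 p=1 q=1 y=1 u=1 r=0
  Δ1: clk:0→1
  Δ2: u:1→0
  Δ3: p:1→0, q:1→0, y:1→0
  Δ4: v:1→0
  Δ5: r:0→1
  Δ6: x:1→0
  (6Δ to stable)
t=7 Δ0: clk=1 x=0 v=0 p=0 q=0 y=0 u=0 r=1
  Δ1: clk:1→0
  (1Δ to stable)
t=8 Δ0: clk=0 x=0 v=0 p=0 q=0 y=0 u=0 r=1
  Δ1: clk:0→1
  Δ2: u:0→1
  Δ3: p:0→1, y:0→1
  Δ4: v:0→1, p:1→0, q:0→1
  Δ5: p:0→1, r:1→0
  Δ6: x:0→1
  (6Δ to stable)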